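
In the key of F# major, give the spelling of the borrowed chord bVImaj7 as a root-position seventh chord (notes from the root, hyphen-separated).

D-F#-A-C#

bVImaj7 is built on the lowered scale degree 6. In F# major degree 6 is D#; lowered it becomes D. Building the major-seventh chord from the parallel minor on D: D–F#–A–C#.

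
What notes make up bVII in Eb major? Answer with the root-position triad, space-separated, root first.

Scale degree 7 in Eb major is D. bVII uses the lowered form, Db, taken from Eb minor. Building the major chord from the parallel minor on Db: Db–F–Ab.

Db F Ab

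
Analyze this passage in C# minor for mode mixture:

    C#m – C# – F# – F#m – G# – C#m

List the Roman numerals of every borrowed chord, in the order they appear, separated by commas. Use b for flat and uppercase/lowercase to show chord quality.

I, IV

The diatonic triads in C# minor (with V from harmonic minor) are C#m, D#dim, E, F#m, G#, A, B. C#m, F#m and G# are all diatonic. But C# (C#–E#–G#) is foreign: the diatonic i on degree 1 is C#m, whereas C# comes from C# major. It is labeled I. F# (F#–A#–C#) doesn't fit — on degree 4 C# minor would have F#m (iv). F# is the degree-4 chord of C# major, so it is the borrowed IV.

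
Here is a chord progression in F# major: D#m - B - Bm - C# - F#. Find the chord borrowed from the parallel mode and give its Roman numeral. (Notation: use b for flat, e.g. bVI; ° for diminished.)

F# major has the diatonic set F#, G#m, A#m, B, C#, D#m, E#dim. Of the given chords, D#m, B, C# and F# are diatonic. Bm (B–D–F#) is not: scale degree 4 in F# major carries B (IV). In F# minor the chord on that degree is Bm, so here it functions as iv, borrowed from the parallel minor.

iv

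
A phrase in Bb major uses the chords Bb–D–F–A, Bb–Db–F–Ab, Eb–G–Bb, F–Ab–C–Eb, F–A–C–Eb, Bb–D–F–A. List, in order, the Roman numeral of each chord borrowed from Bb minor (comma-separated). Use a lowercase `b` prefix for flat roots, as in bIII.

i7, v7

Bb major has the diatonic set Bb, Cm, Dm, Eb, F, Gm, Adim. Bb–D–F–A = Bbmaj7, Eb–G–Bb = Eb and F–A–C–Eb = F7 all belong to that set. Bb–Db–F–Ab doesn't fit — on degree 1 Bb major would have Bb (I). Bbm7 is the degree-1 chord of Bb minor, so it is the borrowed i7. F–Ab–C–Eb doesn't fit — on degree 5 Bb major would have F (V). Fm7 is the degree-5 chord of Bb minor, so it is the borrowed v7.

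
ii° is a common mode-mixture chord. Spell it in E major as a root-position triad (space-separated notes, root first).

F# A C

ii° is built on scale degree 2, which is F# in both E major and its parallel. Stacking thirds in E minor on F# gives F#–A–C.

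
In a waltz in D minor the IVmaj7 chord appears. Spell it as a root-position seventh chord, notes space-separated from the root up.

G B D F#

The root, G, is scale degree 4 — the same note in D minor and D major; only the chord quality changes. Stacking thirds in D major on G gives G–B–D–F#.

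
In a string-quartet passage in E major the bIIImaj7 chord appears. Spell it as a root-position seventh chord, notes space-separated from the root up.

The root of bIIImaj7 is the lowered 3rd degree: G# becomes G. Stacking thirds in E minor on G gives G–B–D–F#.

G B D F#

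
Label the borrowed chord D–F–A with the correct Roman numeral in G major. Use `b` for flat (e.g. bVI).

The root D is the diatonic 5th degree of G major; the borrowing shows in the chord quality. D–F–A is a minor chord — the form found in G minor, not the diatonic V (D). Borrowed into G major it is written v.

v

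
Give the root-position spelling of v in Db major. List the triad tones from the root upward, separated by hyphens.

v is built on scale degree 5, which is Ab in both Db major and its parallel. Building the minor chord from the parallel minor on Ab: Ab–Cb–Eb.

Ab-Cb-Eb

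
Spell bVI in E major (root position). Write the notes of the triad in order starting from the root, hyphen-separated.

Scale degree 6 in E major is C#. bVI uses the lowered form, C, taken from E minor. Building the major chord from the parallel minor on C: C–E–G.

C-E-G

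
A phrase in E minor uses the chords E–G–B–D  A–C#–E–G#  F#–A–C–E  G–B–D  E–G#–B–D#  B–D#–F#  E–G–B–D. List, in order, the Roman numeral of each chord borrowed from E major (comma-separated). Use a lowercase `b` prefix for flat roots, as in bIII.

E minor has the diatonic set Em, F#dim, G, Am, B, C, D (with V from harmonic minor). E–G–B–D = Em7, F#–A–C–E = F#m7b5, G–B–D = G and B–D#–F# = B all belong to that set. But A–C#–E–G# is foreign: the diatonic iv on degree 4 is Am, whereas Amaj7 comes from E major. It is labeled IVmaj7. E–G#–B–D# doesn't fit — on degree 1 E minor would have Em (i). Emaj7 is the degree-1 chord of E major, so it is the borrowed Imaj7.

IVmaj7, Imaj7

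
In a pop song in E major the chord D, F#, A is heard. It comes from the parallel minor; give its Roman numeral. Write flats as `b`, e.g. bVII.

The root D is the lowered 7th scale degree — diatonically E major has D# there. The diatonic chord on degree 7 would be D#dim (vii°), but D–F#–A is the major chord from E minor. As a borrowed chord it is labeled bVII.

bVII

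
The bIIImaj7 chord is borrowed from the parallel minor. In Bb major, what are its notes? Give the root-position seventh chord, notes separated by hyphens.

bIIImaj7 is built on the lowered scale degree 3. In Bb major degree 3 is D; lowered it becomes Db. Stacking thirds in Bb minor on Db gives Db–F–Ab–C.

Db-F-Ab-C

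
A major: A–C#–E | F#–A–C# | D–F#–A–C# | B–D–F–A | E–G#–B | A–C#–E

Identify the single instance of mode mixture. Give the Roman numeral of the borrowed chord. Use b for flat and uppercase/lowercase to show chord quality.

A major has the diatonic set A, Bm, C#m, D, E, F#m, G#dim. Of the given chords, A–C#–E = A, F#–A–C# = F#m, D–F#–A–C# = Dmaj7 and E–G#–B = E are diatonic. But B–D–F–A is foreign: the diatonic ii on degree 2 is Bm, whereas Bm7b5 comes from A minor. It is labeled iiø7.

iiø7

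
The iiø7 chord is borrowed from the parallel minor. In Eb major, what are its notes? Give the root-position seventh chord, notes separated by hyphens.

F-Ab-Cb-Eb

iiø7 is built on scale degree 2, which is F in both Eb major and its parallel. Stacking thirds in Eb minor on F gives F–Ab–Cb–Eb.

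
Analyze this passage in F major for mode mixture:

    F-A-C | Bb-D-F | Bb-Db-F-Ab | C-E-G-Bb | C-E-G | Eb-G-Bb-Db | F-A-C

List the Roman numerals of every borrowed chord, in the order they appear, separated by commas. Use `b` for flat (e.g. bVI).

iv7, bVII7

In F major the diatonic chords are F, Gm, Am, Bb, C, Dm, Edim. F–A–C = F, Bb–D–F = Bb, C–E–G–Bb = C7 and C–E–G = C are all diatonic. Bb–Db–F–Ab is not: scale degree 4 in F major carries Bb (IV). In F minor the chord on that degree is Bbm7, so here it functions as iv7, borrowed from the parallel minor. But Eb–G–Bb–Db is foreign: the diatonic vii° on degree 7 is Edim, whereas Eb7 comes from F minor. It is labeled bVII7.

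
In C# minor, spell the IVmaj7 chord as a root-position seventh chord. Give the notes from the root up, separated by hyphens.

F#-A#-C#-E#

The root, F#, is scale degree 4 — the same note in C# minor and C# major; only the chord quality changes. Stacking thirds in C# major on F# gives F#–A#–C#–E#.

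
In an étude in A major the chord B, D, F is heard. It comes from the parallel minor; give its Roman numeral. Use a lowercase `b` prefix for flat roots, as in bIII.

The root B is the diatonic 2nd degree of A major; the borrowing shows in the chord quality. Diatonically A major has Bm (ii) on that degree; B–D–F is instead the diminished chord native to A minor, so it takes the label ii°.

ii°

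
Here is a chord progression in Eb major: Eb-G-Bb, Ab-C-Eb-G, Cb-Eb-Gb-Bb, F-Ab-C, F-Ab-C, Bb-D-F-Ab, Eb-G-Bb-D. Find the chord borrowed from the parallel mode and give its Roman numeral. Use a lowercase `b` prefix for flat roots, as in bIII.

Eb major has the diatonic set Eb, Fm, Gm, Ab, Bb, Cm, Ddim. Eb–G–Bb = Eb, Ab–C–Eb–G = Abmaj7, F–Ab–C = Fm, Bb–D–F–Ab = Bb7 and Eb–G–Bb–D = Ebmaj7 are all diatonic. Cb–Eb–Gb–Bb doesn't fit — on degree 6 Eb major would have Cm (vi). Cbmaj7 is the degree-6 chord of Eb minor, so it is the borrowed bVImaj7.

bVImaj7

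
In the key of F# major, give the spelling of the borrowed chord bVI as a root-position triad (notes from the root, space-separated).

bVI is built on the lowered scale degree 6. In F# major degree 6 is D#; lowered it becomes D. In F# minor the chord on D is D–F#–A.

D F# A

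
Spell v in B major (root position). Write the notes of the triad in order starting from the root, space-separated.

F# A C#

The root, F#, is scale degree 5 — the same note in B major and B minor; only the chord quality changes. Stacking thirds in B minor on F# gives F#–A–C#.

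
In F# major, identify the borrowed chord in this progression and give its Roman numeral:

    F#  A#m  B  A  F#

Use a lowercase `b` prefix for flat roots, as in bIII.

bIII

The diatonic triads in F# major are F#, G#m, A#m, B, C#, D#m, E#dim. F#, A#m and B are all diatonic. A (A–C#–E) is not: scale degree 3 in F# major carries A#m (iii). In F# minor the chord on that degree is A, so here it functions as bIII, borrowed from the parallel minor.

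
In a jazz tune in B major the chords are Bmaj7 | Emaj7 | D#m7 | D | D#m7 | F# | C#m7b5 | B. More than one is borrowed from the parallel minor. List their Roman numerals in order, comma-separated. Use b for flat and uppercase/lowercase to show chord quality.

bIII, iiø7

In B major the diatonic chords are B, C#m, D#m, E, F#, G#m, A#dim. Of the given chords, Bmaj7, Emaj7, D#m7, F# and B are diatonic. D (D–F#–A) is not: scale degree 3 in B major carries D#m (iii). In B minor the chord on that degree is D, so here it functions as bIII, borrowed from the parallel minor. C#m7b5 (C#–E–G–B) is not: scale degree 2 in B major carries C#m (ii). In B minor the chord on that degree is C#m7b5, so here it functions as iiø7, borrowed from the parallel minor.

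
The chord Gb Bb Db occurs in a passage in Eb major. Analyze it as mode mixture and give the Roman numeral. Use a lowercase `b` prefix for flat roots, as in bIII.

Gb is the lowered form of scale degree 3 in Eb major (the diatonic degree 3 is G). Gb–Bb–Db is a major chord — the form found in Eb minor, not the diatonic iii (Gm). Borrowed into Eb major it is written bIII.

bIII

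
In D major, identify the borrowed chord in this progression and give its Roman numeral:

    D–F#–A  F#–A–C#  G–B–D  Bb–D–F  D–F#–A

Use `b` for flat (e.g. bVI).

bVI

D major has the diatonic set D, Em, F#m, G, A, Bm, C#dim. D–F#–A = D, F#–A–C# = F#m and G–B–D = G are all diatonic. Bb–D–F is not: scale degree 6 in D major carries Bm (vi). In D minor the chord on that degree is Bb, so here it functions as bVI, borrowed from the parallel minor.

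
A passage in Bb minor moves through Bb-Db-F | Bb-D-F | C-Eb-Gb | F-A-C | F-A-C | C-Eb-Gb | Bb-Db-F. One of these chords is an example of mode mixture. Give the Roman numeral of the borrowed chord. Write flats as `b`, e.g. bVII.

Bb minor has the diatonic set Bbm, Cdim, Db, Ebm, F, Gb, Ab (with V from harmonic minor). Bb–Db–F = Bbm, C–Eb–Gb = Cdim and F–A–C = F all belong to that set. But Bb–D–F is foreign: the diatonic i on degree 1 is Bbm, whereas Bb comes from Bb major. It is labeled I.

I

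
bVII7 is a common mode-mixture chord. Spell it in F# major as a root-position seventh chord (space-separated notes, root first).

The root of bVII7 is the lowered 7th degree: E# becomes E. Stacking thirds in F# minor on E gives E–G#–B–D.

E G# B D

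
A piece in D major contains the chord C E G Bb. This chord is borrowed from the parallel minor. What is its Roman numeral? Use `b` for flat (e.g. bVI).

bVII7

The root C is the lowered 7th scale degree — diatonically D major has C# there. The diatonic chord on degree 7 would be C#dim (vii°), but C–E–G–Bb is the dominant-seventh chord from D minor. As a borrowed chord it is labeled bVII7.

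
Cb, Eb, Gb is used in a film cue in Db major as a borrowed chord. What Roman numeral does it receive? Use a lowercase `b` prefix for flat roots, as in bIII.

The root Cb is the lowered 7th scale degree — diatonically Db major has C there. Cb–Eb–Gb is a major chord — the form found in Db minor, not the diatonic vii° (Cdim). Borrowed into Db major it is written bVII.

bVII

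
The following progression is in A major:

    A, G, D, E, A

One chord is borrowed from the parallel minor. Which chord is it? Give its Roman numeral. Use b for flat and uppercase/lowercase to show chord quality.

bVII

In A major the diatonic chords are A, Bm, C#m, D, E, F#m, G#dim. A, D and E all belong to that set. G (G–B–D) is not: scale degree 7 in A major carries G#dim (vii°). In A minor the chord on that degree is G, so here it functions as bVII, borrowed from the parallel minor.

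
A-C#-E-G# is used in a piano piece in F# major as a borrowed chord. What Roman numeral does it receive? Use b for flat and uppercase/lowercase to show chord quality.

bIIImaj7

In F# major scale degree 3 is A#; A is its lowered form, from F# minor. A–C#–E–G# is a major-seventh chord — the form found in F# minor, not the diatonic iii (A#m). Borrowed into F# major it is written bIIImaj7.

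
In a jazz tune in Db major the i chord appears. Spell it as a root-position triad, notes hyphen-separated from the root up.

Db-Fb-Ab

i is built on scale degree 1, which is Db in both Db major and its parallel. Building the minor chord from the parallel minor on Db: Db–Fb–Ab.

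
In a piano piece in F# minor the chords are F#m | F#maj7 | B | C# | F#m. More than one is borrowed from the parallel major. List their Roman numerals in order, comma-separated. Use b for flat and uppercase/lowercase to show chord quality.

Imaj7, IV

F# minor has the diatonic set F#m, G#dim, A, Bm, C#, D, E (with V from harmonic minor). Of the given chords, F#m and C# are diatonic. But F#maj7 (F#–A#–C#–E#) is foreign: the diatonic i on degree 1 is F#m, whereas F#maj7 comes from F# major. It is labeled Imaj7. B (B–D#–F#) doesn't fit — on degree 4 F# minor would have Bm (iv). B is the degree-4 chord of F# major, so it is the borrowed IV.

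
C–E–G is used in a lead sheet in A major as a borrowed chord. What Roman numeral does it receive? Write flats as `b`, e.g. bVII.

bIII

In A major scale degree 3 is C#; C is its lowered form, from A minor. C–E–G is a major chord — the form found in A minor, not the diatonic iii (C#m). Borrowed into A major it is written bIII.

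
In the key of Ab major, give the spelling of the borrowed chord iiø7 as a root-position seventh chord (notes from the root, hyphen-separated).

iiø7 is built on scale degree 2, which is Bb in both Ab major and its parallel. In Ab minor the chord on Bb is Bb–Db–Fb–Ab.

Bb-Db-Fb-Ab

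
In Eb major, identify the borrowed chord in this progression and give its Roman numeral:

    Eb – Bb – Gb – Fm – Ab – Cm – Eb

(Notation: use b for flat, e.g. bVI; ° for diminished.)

bIII

In Eb major the diatonic chords are Eb, Fm, Gm, Ab, Bb, Cm, Ddim. Eb, Bb, Fm, Ab and Cm all belong to that set. Gb (Gb–Bb–Db) is not: scale degree 3 in Eb major carries Gm (iii). In Eb minor the chord on that degree is Gb, so here it functions as bIII, borrowed from the parallel minor.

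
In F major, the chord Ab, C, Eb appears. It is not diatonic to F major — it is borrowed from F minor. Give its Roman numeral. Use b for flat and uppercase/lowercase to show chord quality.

Ab is the lowered form of scale degree 3 in F major (the diatonic degree 3 is A). Diatonically F major has Am (iii) on that degree; Ab–C–Eb is instead the major chord native to F minor, so it takes the label bIII.

bIII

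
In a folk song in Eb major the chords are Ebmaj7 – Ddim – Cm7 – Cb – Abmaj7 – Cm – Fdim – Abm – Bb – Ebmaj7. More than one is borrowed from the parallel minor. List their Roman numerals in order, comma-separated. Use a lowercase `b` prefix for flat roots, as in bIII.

bVI, ii°, iv

In Eb major the diatonic chords are Eb, Fm, Gm, Ab, Bb, Cm, Ddim. Ebmaj7, Ddim, Cm7, Abmaj7, Cm and Bb are all diatonic. But Cb (Cb–Eb–Gb) is foreign: the diatonic vi on degree 6 is Cm, whereas Cb comes from Eb minor. It is labeled bVI. Fdim (F–Ab–Cb) doesn't fit — on degree 2 Eb major would have Fm (ii). Fdim is the degree-2 chord of Eb minor, so it is the borrowed ii°. Abm (Ab–Cb–Eb) is not: scale degree 4 in Eb major carries Ab (IV). In Eb minor the chord on that degree is Abm, so here it functions as iv, borrowed from the parallel minor.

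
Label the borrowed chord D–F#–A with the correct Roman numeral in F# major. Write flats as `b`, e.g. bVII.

The root D is the lowered 6th scale degree — diatonically F# major has D# there. The diatonic chord on degree 6 would be D#m (vi), but D–F#–A is the major chord from F# minor. As a borrowed chord it is labeled bVI.

bVI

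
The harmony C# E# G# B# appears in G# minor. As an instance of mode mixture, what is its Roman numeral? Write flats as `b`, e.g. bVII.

The root C# is the diatonic 4th degree of G# minor; the borrowing shows in the chord quality. The diatonic chord on degree 4 would be C#m (iv), but C#–E#–G#–B# is the major-seventh chord from G# major. As a borrowed chord it is labeled IVmaj7.

IVmaj7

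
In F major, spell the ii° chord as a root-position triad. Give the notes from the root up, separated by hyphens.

G-Bb-Db

ii° is built on scale degree 2, which is G in both F major and its parallel. Stacking thirds in F minor on G gives G–Bb–Db.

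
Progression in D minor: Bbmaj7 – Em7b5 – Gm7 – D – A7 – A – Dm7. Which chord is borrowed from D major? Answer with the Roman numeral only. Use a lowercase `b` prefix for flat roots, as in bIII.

D minor has the diatonic set Dm, Edim, F, Gm, A, Bb, C (with V from harmonic minor). Bbmaj7, Em7b5, Gm7, A7, A and Dm7 all belong to that set. D (D–F#–A) doesn't fit — on degree 1 D minor would have Dm (i). D is the degree-1 chord of D major, so it is the borrowed I.

I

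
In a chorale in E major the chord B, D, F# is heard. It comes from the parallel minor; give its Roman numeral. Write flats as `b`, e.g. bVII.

v

B is scale degree 5 in E major. Diatonically E major has B (V) on that degree; B–D–F# is instead the minor chord native to E minor, so it takes the label v.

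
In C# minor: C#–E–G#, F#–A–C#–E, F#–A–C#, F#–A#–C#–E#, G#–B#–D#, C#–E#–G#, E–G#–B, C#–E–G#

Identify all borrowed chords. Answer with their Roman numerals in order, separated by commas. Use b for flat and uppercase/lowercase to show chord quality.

IVmaj7, I

The diatonic triads in C# minor (with V from harmonic minor) are C#m, D#dim, E, F#m, G#, A, B. C#–E–G# = C#m, F#–A–C#–E = F#m7, F#–A–C# = F#m, G#–B#–D# = G# and E–G#–B = E are all diatonic. F#–A#–C#–E# is not: scale degree 4 in C# minor carries F#m (iv). In C# major the chord on that degree is F#maj7, so here it functions as IVmaj7, borrowed from the parallel major. C#–E#–G# doesn't fit — on degree 1 C# minor would have C#m (i). C# is the degree-1 chord of C# major, so it is the borrowed I.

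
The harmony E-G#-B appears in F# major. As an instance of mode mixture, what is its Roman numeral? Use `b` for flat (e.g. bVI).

E is the lowered form of scale degree 7 in F# major (the diatonic degree 7 is E#). E–G#–B is a major chord — the form found in F# minor, not the diatonic vii° (E#dim). Borrowed into F# major it is written bVII.

bVII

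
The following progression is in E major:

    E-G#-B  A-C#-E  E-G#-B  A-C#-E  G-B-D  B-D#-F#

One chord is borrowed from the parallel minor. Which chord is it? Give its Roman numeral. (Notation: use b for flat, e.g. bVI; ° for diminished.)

The diatonic triads in E major are E, F#m, G#m, A, B, C#m, D#dim. E–G#–B = E, A–C#–E = A and B–D#–F# = B are all diatonic. But G–B–D is foreign: the diatonic iii on degree 3 is G#m, whereas G comes from E minor. It is labeled bIII.

bIII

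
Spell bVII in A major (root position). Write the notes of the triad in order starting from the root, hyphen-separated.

G-B-D

bVII is built on the lowered scale degree 7. In A major degree 7 is G#; lowered it becomes G. In A minor the chord on G is G–B–D.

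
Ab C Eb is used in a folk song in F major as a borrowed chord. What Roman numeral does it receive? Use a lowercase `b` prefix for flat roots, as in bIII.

The root Ab is the lowered 3rd scale degree — diatonically F major has A there. The diatonic chord on degree 3 would be Am (iii), but Ab–C–Eb is the major chord from F minor. As a borrowed chord it is labeled bIII.

bIII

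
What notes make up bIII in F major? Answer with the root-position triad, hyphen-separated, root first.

Ab-C-Eb

The root of bIII is the lowered 3rd degree: A becomes Ab. Stacking thirds in F minor on Ab gives Ab–C–Eb.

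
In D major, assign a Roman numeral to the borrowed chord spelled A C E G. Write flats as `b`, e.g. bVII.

v7

A is scale degree 5 in D major. Diatonically D major has A (V) on that degree; A–C–E–G is instead the minor-seventh chord native to D minor, so it takes the label v7.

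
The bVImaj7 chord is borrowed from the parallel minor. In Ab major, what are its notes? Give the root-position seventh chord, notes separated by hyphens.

The root of bVImaj7 is the lowered 6th degree: F becomes Fb. Building the major-seventh chord from the parallel minor on Fb: Fb–Ab–Cb–Eb.

Fb-Ab-Cb-Eb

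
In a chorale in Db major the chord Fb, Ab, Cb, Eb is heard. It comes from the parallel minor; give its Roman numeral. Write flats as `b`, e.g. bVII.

bIIImaj7

Fb is the lowered form of scale degree 3 in Db major (the diatonic degree 3 is F). The diatonic chord on degree 3 would be Fm (iii), but Fb–Ab–Cb–Eb is the major-seventh chord from Db minor. As a borrowed chord it is labeled bIIImaj7.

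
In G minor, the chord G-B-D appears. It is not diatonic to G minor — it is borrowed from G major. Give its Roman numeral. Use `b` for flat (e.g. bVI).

G is scale degree 1 in G minor. Diatonically G minor has Gm (i) on that degree; G–B–D is instead the major chord native to G major, so it takes the label I.

I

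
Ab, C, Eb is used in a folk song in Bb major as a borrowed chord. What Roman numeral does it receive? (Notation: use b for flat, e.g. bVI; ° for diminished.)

Ab is the lowered form of scale degree 7 in Bb major (the diatonic degree 7 is A). The diatonic chord on degree 7 would be Adim (vii°), but Ab–C–Eb is the major chord from Bb minor. As a borrowed chord it is labeled bVII.

bVII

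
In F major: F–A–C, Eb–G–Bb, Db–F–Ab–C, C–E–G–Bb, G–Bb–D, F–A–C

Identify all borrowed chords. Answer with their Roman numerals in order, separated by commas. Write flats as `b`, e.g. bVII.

The diatonic triads in F major are F, Gm, Am, Bb, C, Dm, Edim. F–A–C = F, C–E–G–Bb = C7 and G–Bb–D = Gm all belong to that set. Eb–G–Bb doesn't fit — on degree 7 F major would have Edim (vii°). Eb is the degree-7 chord of F minor, so it is the borrowed bVII. Db–F–Ab–C doesn't fit — on degree 6 F major would have Dm (vi). Dbmaj7 is the degree-6 chord of F minor, so it is the borrowed bVImaj7.

bVII, bVImaj7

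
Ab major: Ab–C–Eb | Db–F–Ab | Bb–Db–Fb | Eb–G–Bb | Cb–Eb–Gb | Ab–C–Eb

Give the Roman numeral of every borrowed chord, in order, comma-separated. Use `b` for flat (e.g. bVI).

ii°, bIII

Ab major has the diatonic set Ab, Bbm, Cm, Db, Eb, Fm, Gdim. Of the given chords, Ab–C–Eb = Ab, Db–F–Ab = Db and Eb–G–Bb = Eb are diatonic. Bb–Db–Fb doesn't fit — on degree 2 Ab major would have Bbm (ii). Bbdim is the degree-2 chord of Ab minor, so it is the borrowed ii°. But Cb–Eb–Gb is foreign: the diatonic iii on degree 3 is Cm, whereas Cb comes from Ab minor. It is labeled bIII.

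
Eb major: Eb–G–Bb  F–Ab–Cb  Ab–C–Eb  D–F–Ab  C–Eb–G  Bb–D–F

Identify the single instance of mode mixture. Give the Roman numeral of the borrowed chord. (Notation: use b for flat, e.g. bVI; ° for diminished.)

The diatonic triads in Eb major are Eb, Fm, Gm, Ab, Bb, Cm, Ddim. Eb–G–Bb = Eb, Ab–C–Eb = Ab, D–F–Ab = Ddim, C–Eb–G = Cm and Bb–D–F = Bb are all diatonic. F–Ab–Cb doesn't fit — on degree 2 Eb major would have Fm (ii). Fdim is the degree-2 chord of Eb minor, so it is the borrowed ii°.

ii°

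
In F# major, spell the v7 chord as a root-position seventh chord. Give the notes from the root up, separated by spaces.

v7 is built on scale degree 5, which is C# in both F# major and its parallel. In F# minor the chord on C# is C#–E–G#–B.

C# E G# B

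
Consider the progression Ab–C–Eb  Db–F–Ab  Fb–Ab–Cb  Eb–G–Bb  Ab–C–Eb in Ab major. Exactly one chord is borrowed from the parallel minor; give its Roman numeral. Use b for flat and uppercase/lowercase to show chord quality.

Ab major has the diatonic set Ab, Bbm, Cm, Db, Eb, Fm, Gdim. Ab–C–Eb = Ab, Db–F–Ab = Db and Eb–G–Bb = Eb all belong to that set. Fb–Ab–Cb doesn't fit — on degree 6 Ab major would have Fm (vi). Fb is the degree-6 chord of Ab minor, so it is the borrowed bVI.

bVI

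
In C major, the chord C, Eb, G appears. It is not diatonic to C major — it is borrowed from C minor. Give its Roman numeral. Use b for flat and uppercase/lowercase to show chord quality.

C is scale degree 1 in C major. The diatonic chord on degree 1 would be C (I), but C–Eb–G is the minor chord from C minor. As a borrowed chord it is labeled i.

i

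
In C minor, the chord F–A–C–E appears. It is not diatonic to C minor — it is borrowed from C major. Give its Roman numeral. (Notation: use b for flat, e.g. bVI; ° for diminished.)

IVmaj7

The root F is the diatonic 4th degree of C minor; the borrowing shows in the chord quality. Diatonically C minor has Fm (iv) on that degree; F–A–C–E is instead the major-seventh chord native to C major, so it takes the label IVmaj7.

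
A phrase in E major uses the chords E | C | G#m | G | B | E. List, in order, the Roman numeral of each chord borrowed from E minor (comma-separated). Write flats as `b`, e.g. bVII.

E major has the diatonic set E, F#m, G#m, A, B, C#m, D#dim. Of the given chords, E, G#m and B are diatonic. But C (C–E–G) is foreign: the diatonic vi on degree 6 is C#m, whereas C comes from E minor. It is labeled bVI. G (G–B–D) doesn't fit — on degree 3 E major would have G#m (iii). G is the degree-3 chord of E minor, so it is the borrowed bIII.

bVI, bIII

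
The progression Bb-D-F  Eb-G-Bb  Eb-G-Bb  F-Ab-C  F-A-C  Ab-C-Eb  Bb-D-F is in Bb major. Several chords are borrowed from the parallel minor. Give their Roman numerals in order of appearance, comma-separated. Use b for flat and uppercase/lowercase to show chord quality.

v, bVII

The diatonic triads in Bb major are Bb, Cm, Dm, Eb, F, Gm, Adim. Bb–D–F = Bb, Eb–G–Bb = Eb and F–A–C = F all belong to that set. But F–Ab–C is foreign: the diatonic V on degree 5 is F, whereas Fm comes from Bb minor. It is labeled v. Ab–C–Eb is not: scale degree 7 in Bb major carries Adim (vii°). In Bb minor the chord on that degree is Ab, so here it functions as bVII, borrowed from the parallel minor.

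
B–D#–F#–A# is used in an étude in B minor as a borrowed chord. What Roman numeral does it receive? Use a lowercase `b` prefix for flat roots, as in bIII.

Imaj7

The root B is the diatonic 1st degree of B minor; the borrowing shows in the chord quality. The diatonic chord on degree 1 would be Bm (i), but B–D#–F#–A# is the major-seventh chord from B major. As a borrowed chord it is labeled Imaj7.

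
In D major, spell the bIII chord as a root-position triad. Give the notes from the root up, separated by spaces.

F A C

bIII is built on the lowered scale degree 3. In D major degree 3 is F#; lowered it becomes F. Stacking thirds in D minor on F gives F–A–C.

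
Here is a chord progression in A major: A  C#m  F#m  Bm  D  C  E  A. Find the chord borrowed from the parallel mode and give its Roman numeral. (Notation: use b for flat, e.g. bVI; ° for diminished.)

The diatonic triads in A major are A, Bm, C#m, D, E, F#m, G#dim. A, C#m, F#m, Bm, D and E are all diatonic. C (C–E–G) doesn't fit — on degree 3 A major would have C#m (iii). C is the degree-3 chord of A minor, so it is the borrowed bIII.

bIII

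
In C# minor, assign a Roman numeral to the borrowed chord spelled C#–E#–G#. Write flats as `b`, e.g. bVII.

C# is scale degree 1 in C# minor. C#–E#–G# is a major chord — the form found in C# major, not the diatonic i (C#m). Borrowed into C# minor it is written I.

I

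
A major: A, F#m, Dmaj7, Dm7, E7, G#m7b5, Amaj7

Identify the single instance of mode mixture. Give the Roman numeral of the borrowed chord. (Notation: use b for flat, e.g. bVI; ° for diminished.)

A major has the diatonic set A, Bm, C#m, D, E, F#m, G#dim. A, F#m, Dmaj7, E7, G#m7b5 and Amaj7 are all diatonic. Dm7 (D–F–A–C) is not: scale degree 4 in A major carries D (IV). In A minor the chord on that degree is Dm7, so here it functions as iv7, borrowed from the parallel minor.

iv7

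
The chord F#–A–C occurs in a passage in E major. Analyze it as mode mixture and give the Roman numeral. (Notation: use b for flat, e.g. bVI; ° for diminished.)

ii°

F# is scale degree 2 in E major. The diatonic chord on degree 2 would be F#m (ii), but F#–A–C is the diminished chord from E minor. As a borrowed chord it is labeled ii°.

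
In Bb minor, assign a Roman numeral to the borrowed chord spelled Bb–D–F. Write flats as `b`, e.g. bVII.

I

The root Bb is the diatonic 1st degree of Bb minor; the borrowing shows in the chord quality. The diatonic chord on degree 1 would be Bbm (i), but Bb–D–F is the major chord from Bb major. As a borrowed chord it is labeled I.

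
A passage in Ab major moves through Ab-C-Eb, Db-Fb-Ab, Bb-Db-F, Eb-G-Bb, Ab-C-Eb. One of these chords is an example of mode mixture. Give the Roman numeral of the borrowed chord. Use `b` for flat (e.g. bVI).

iv

The diatonic triads in Ab major are Ab, Bbm, Cm, Db, Eb, Fm, Gdim. Ab–C–Eb = Ab, Bb–Db–F = Bbm and Eb–G–Bb = Eb all belong to that set. Db–Fb–Ab is not: scale degree 4 in Ab major carries Db (IV). In Ab minor the chord on that degree is Dbm, so here it functions as iv, borrowed from the parallel minor.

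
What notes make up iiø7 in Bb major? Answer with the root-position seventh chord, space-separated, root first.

C Eb Gb Bb

The root, C, is scale degree 2 — the same note in Bb major and Bb minor; only the chord quality changes. Building the half-diminished-seventh chord from the parallel minor on C: C–Eb–Gb–Bb.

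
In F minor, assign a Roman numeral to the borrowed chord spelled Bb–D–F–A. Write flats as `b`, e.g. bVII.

IVmaj7

The root Bb is the diatonic 4th degree of F minor; the borrowing shows in the chord quality. Diatonically F minor has Bbm (iv) on that degree; Bb–D–F–A is instead the major-seventh chord native to F major, so it takes the label IVmaj7.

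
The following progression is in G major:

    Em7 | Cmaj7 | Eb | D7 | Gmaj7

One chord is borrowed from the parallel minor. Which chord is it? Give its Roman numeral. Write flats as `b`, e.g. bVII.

bVI

G major has the diatonic set G, Am, Bm, C, D, Em, F#dim. Em7, Cmaj7, D7 and Gmaj7 are all diatonic. But Eb (Eb–G–Bb) is foreign: the diatonic vi on degree 6 is Em, whereas Eb comes from G minor. It is labeled bVI.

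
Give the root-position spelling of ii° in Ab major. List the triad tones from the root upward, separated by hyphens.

The root, Bb, is scale degree 2 — the same note in Ab major and Ab minor; only the chord quality changes. Stacking thirds in Ab minor on Bb gives Bb–Db–Fb.

Bb-Db-Fb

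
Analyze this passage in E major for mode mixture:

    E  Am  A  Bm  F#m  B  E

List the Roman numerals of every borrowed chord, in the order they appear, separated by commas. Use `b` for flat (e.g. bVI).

E major has the diatonic set E, F#m, G#m, A, B, C#m, D#dim. E, A, F#m and B all belong to that set. But Am (A–C–E) is foreign: the diatonic IV on degree 4 is A, whereas Am comes from E minor. It is labeled iv. But Bm (B–D–F#) is foreign: the diatonic V on degree 5 is B, whereas Bm comes from E minor. It is labeled v.

iv, v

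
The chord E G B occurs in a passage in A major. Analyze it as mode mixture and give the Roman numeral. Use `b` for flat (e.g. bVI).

v

E is scale degree 5 in A major. E–G–B is a minor chord — the form found in A minor, not the diatonic V (E). Borrowed into A major it is written v.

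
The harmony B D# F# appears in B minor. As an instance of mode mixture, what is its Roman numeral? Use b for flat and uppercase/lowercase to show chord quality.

I

B is scale degree 1 in B minor. B–D#–F# is a major chord — the form found in B major, not the diatonic i (Bm). Borrowed into B minor it is written I.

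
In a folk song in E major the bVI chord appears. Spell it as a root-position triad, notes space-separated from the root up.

C E G

The root of bVI is the lowered 6th degree: C# becomes C. Building the major chord from the parallel minor on C: C–E–G.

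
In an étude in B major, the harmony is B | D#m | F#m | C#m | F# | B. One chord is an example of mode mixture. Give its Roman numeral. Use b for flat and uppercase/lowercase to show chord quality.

v

In B major the diatonic chords are B, C#m, D#m, E, F#, G#m, A#dim. Of the given chords, B, D#m, C#m and F# are diatonic. But F#m (F#–A–C#) is foreign: the diatonic V on degree 5 is F#, whereas F#m comes from B minor. It is labeled v.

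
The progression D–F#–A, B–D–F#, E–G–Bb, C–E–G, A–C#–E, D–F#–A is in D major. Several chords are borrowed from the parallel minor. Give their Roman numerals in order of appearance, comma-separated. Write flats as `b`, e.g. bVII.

D major has the diatonic set D, Em, F#m, G, A, Bm, C#dim. D–F#–A = D, B–D–F# = Bm and A–C#–E = A are all diatonic. E–G–Bb is not: scale degree 2 in D major carries Em (ii). In D minor the chord on that degree is Edim, so here it functions as ii°, borrowed from the parallel minor. But C–E–G is foreign: the diatonic vii° on degree 7 is C#dim, whereas C comes from D minor. It is labeled bVII.

ii°, bVII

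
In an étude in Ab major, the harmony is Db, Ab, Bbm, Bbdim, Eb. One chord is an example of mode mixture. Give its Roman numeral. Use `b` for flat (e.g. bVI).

The diatonic triads in Ab major are Ab, Bbm, Cm, Db, Eb, Fm, Gdim. Db, Ab, Bbm and Eb all belong to that set. Bbdim (Bb–Db–Fb) doesn't fit — on degree 2 Ab major would have Bbm (ii). Bbdim is the degree-2 chord of Ab minor, so it is the borrowed ii°.

ii°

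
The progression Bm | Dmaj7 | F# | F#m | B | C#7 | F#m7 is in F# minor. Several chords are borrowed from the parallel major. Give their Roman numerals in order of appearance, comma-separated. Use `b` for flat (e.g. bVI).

I, IV

In F# minor (with V from harmonic minor) the diatonic chords are F#m, G#dim, A, Bm, C#, D, E. Bm, Dmaj7, F#m, C#7 and F#m7 all belong to that set. F# (F#–A#–C#) is not: scale degree 1 in F# minor carries F#m (i). In F# major the chord on that degree is F#, so here it functions as I, borrowed from the parallel major. B (B–D#–F#) is not: scale degree 4 in F# minor carries Bm (iv). In F# major the chord on that degree is B, so here it functions as IV, borrowed from the parallel major.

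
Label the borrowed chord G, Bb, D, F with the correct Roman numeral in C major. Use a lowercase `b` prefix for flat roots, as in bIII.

The root G is the diatonic 5th degree of C major; the borrowing shows in the chord quality. Diatonically C major has G (V) on that degree; G–Bb–D–F is instead the minor-seventh chord native to C minor, so it takes the label v7.

v7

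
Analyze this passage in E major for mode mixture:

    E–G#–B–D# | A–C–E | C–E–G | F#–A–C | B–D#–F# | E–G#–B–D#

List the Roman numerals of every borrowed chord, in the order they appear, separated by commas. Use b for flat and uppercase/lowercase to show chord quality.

iv, bVI, ii°

E major has the diatonic set E, F#m, G#m, A, B, C#m, D#dim. Of the given chords, E–G#–B–D# = Emaj7 and B–D#–F# = B are diatonic. A–C–E doesn't fit — on degree 4 E major would have A (IV). Am is the degree-4 chord of E minor, so it is the borrowed iv. But C–E–G is foreign: the diatonic vi on degree 6 is C#m, whereas C comes from E minor. It is labeled bVI. But F#–A–C is foreign: the diatonic ii on degree 2 is F#m, whereas F#dim comes from E minor. It is labeled ii°.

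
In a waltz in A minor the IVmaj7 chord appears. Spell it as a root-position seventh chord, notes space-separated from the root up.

The root, D, is scale degree 4 — the same note in A minor and A major; only the chord quality changes. Stacking thirds in A major on D gives D–F#–A–C#.

D F# A C#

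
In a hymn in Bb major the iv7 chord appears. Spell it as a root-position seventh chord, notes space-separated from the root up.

iv7 is built on scale degree 4, which is Eb in both Bb major and its parallel. Building the minor-seventh chord from the parallel minor on Eb: Eb–Gb–Bb–Db.

Eb Gb Bb Db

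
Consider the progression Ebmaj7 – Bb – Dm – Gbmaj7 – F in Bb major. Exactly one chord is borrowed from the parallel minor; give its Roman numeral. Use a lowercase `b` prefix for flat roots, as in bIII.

Bb major has the diatonic set Bb, Cm, Dm, Eb, F, Gm, Adim. Ebmaj7, Bb, Dm and F are all diatonic. Gbmaj7 (Gb–Bb–Db–F) is not: scale degree 6 in Bb major carries Gm (vi). In Bb minor the chord on that degree is Gbmaj7, so here it functions as bVImaj7, borrowed from the parallel minor.

bVImaj7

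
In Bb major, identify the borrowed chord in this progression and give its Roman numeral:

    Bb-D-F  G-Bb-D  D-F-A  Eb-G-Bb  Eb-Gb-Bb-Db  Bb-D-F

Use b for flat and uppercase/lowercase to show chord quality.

iv7

In Bb major the diatonic chords are Bb, Cm, Dm, Eb, F, Gm, Adim. Bb–D–F = Bb, G–Bb–D = Gm, D–F–A = Dm and Eb–G–Bb = Eb are all diatonic. Eb–Gb–Bb–Db doesn't fit — on degree 4 Bb major would have Eb (IV). Ebm7 is the degree-4 chord of Bb minor, so it is the borrowed iv7.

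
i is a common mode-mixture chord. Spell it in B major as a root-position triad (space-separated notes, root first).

B D F#

The root, B, is scale degree 1 — the same note in B major and B minor; only the chord quality changes. In B minor the chord on B is B–D–F#.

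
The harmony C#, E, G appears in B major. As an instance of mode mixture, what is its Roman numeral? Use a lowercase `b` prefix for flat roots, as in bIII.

ii°

The root C# is the diatonic 2nd degree of B major; the borrowing shows in the chord quality. Diatonically B major has C#m (ii) on that degree; C#–E–G is instead the diminished chord native to B minor, so it takes the label ii°.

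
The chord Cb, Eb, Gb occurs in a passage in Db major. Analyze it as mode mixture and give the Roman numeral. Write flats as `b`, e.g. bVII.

The root Cb is the lowered 7th scale degree — diatonically Db major has C there. The diatonic chord on degree 7 would be Cdim (vii°), but Cb–Eb–Gb is the major chord from Db minor. As a borrowed chord it is labeled bVII.

bVII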